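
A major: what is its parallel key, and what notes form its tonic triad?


Solution.
Parallel keys share the same tonic but differ in mode
A major → parallel is A minor
Tonic triad of A minor = A C E
= A minor; triad = A C E


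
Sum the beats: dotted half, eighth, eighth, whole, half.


Step by step:
Beat values:
  dotted half = 3 beats
  eighth = 0.5 beats
  eighth = 0.5 beats
  whole = 4 beats
  half = 2 beats
Sum = 3 + 0.5 + 0.5 + 4 + 2
= 10 beats


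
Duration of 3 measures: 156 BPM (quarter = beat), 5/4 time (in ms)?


Quarter-note beat duration = 60000 / 156 ms
Beats per measure (5/4) = 5
One measure = 5 × 60000 / 156 = 300000 / 156 ms
3 measures = 3 × 300000 / 156 = 900000 / 156
= 5769.2 ms


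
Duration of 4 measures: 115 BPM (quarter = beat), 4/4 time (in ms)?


Quarter-note beat duration = 60000 / 115 ms
Beats per measure (4/4) = 4
One measure = 4 × 60000 / 115 = 240000 / 115 ms
4 measures = 4 × 240000 / 115 = 960000 / 115
= 8347.8 ms


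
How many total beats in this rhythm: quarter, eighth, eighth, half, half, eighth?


Solution.
Beat values:
  quarter = 1 beat
  eighth = 0.5 beats
  eighth = 0.5 beats
  half = 2 beats
  half = 2 beats
  eighth = 0.5 beats
Sum = 1 + 0.5 + 0.5 + 2 + 2 + 0.5
= 6.5 beats


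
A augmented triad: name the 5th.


Working:
Augmented triad = root + major 3rd (4 semitones) + augmented 5th (8 semitones)
A triad on A stacks thirds, so the chord tones use letter names A-C-E
Root: A
Major 3rd above A: C#
Augmented 5th above A: E#
The 5th = E#


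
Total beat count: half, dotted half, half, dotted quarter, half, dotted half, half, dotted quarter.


Working:
Beat values:
  half = 2 beats
  dotted half = 3 beats
  half = 2 beats
  dotted quarter = 1.5 beats
  half = 2 beats
  dotted half = 3 beats
  half = 2 beats
  dotted quarter = 1.5 beats
Sum = 2 + 3 + 2 + 1.5 + 2 + 3 + 2 + 1.5
= 17 beats


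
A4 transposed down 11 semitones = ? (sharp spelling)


Solution.
A4: chromatic position 9 in octave 4 → absolute = 4×12 + 9 = 57
Transpose down 11: 57 - 11 = 46
46 = 3×12 + 10 → A# in octave 3
Result = A#3


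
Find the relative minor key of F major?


Reasoning:
The relative minor shares the major's key signature and starts on its 6th degree
6th degree = a major 6th above the tonic; a major 6th above F is D
→ relative minor of F major is D minor
= D minor


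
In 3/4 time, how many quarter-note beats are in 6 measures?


Reasoning:
Time signature 3/4: the bottom number 4 means the quarter note gets one count
The top number 3 means 3 quarter-note beats per measure
Total = 3 × 6 measures
= 18 quarter-note beats


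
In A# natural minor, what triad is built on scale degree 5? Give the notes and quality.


A# natural minor scale: A# B# C# D# E# F# G#
Diatonic triad on degree 5 stacks scale notes 5, 7, 2: E# G# B#
E#→G# = 3 semitones; E#→B# = 7 semitones → minor triad
= E# G# B# (minor)


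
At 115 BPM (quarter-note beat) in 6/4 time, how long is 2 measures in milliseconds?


Let's work it out.
Quarter-note beat duration = 60000 / 115 ms
Beats per measure (6/4) = 6
One measure = 6 × 60000 / 115 = 360000 / 115 ms
2 measures = 2 × 360000 / 115 = 720000 / 115
= 6260.9 ms


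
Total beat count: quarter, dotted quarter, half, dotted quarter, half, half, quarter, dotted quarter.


Working:
Beat values:
  quarter = 1 beat
  dotted quarter = 1.5 beats
  half = 2 beats
  dotted quarter = 1.5 beats
  half = 2 beats
  half = 2 beats
  quarter = 1 beat
  dotted quarter = 1.5 beats
Sum = 1 + 1.5 + 2 + 1.5 + 2 + 2 + 1 + 1.5
= 12.5 beats


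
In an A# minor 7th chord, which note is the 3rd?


Solution.
Minor 7th chord = root + minor 3rd + perfect 5th + minor 7th
Seventh chords stack in thirds, so the letter names are A-C-E-G
Root: A#
Minor 3rd above A#: C#
Perfect 5th above A#: E#
Minor 7th above A#: G#
The 3rd = C#


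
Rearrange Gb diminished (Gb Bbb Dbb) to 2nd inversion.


Let's work it out.
Root position: Gb Bbb Dbb
2nd inversion: move root and 3rd up an octave
Bass note: Dbb
Notes (bottom to top) = Dbb Gb Bbb


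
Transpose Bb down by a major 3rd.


Solution.
major 3rd: 3 letter names, 4 semitones
Letter: B - 2 → G
Pitch: Bb - 4 semitones, spelled as a G → Gb
= Gb


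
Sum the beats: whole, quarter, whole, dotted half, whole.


Beat values:
  whole = 4 beats
  quarter = 1 beat
  whole = 4 beats
  dotted half = 3 beats
  whole = 4 beats
Sum = 4 + 1 + 4 + 3 + 4
= 16 beats


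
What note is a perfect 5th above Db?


A 5th spans 5 letter names, so from D we land on A
A perfect 5th = 7 semitones above Db
Spell A at that pitch: Ab
= Ab


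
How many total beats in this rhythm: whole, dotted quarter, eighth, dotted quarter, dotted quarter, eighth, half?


Reasoning:
Beat values:
  whole = 4 beats
  dotted quarter = 1.5 beats
  eighth = 0.5 beats
  dotted quarter = 1.5 beats
  dotted quarter = 1.5 beats
  eighth = 0.5 beats
  half = 2 beats
Sum = 4 + 1.5 + 0.5 + 1.5 + 1.5 + 0.5 + 2
= 11.5 beats


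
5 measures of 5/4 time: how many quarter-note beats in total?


Time signature 5/4: the bottom number 4 means the quarter note gets one count
The top number 5 means 5 quarter-note beats per measure
Total = 5 × 5 measures
= 25 quarter-note beats


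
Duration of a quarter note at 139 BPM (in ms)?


Let's work it out.
One quarter-note beat = 60000 / BPM = 60000 / 139 ms
Duration = 60000 / 139
= 431.7 ms


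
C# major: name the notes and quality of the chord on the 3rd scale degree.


Step by step:
C# major scale: C# D# E# F# G# A# B#
Diatonic triad on degree 3 stacks scale notes 3, 5, 7: E# G# B#
E#→G# = 3 semitones; E#→B# = 7 semitones → minor triad
= E# G# B# (minor)


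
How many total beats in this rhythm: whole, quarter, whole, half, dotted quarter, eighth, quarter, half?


Beat values:
  whole = 4 beats
  quarter = 1 beat
  whole = 4 beats
  half = 2 beats
  dotted quarter = 1.5 beats
  eighth = 0.5 beats
  quarter = 1 beat
  half = 2 beats
Sum = 4 + 1 + 4 + 2 + 1.5 + 0.5 + 1 + 2
= 16 beats


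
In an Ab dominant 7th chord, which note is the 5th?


Step by step:
Dominant 7th chord = root + major 3rd + perfect 5th + minor 7th
Seventh chords stack in thirds, so the letter names are A-C-E-G
Root: Ab
Major 3rd above Ab: C
Perfect 5th above Ab: Eb
Minor 7th above Ab: Gb
The 5th = Eb


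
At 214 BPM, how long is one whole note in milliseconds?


Step by step:
One quarter-note beat = 60000 / BPM = 60000 / 214 ms
Whole note = 4 × quarter note
Duration = 4 × 60000 / 214 = 240000 / 214
= 1121.5 ms


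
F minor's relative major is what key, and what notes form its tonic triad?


Solution.
The relative major shares the key signature and is a minor 3rd above the minor tonic
A minor 3rd above F is Ab
→ relative major of F minor is Ab major
Tonic triad of Ab major = root + major 3rd + perfect 5th = Ab C Eb
= Ab major; triad = Ab C Eb


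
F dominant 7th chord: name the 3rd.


Let's work it out.
Dominant 7th chord = root + major 3rd + perfect 5th + minor 7th
Seventh chords stack in thirds, so the letter names are F-A-C-E
Root: F
Major 3rd above F: A
Perfect 5th above F: C
Minor 7th above F: Eb
The 3rd = A


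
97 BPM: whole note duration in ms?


One quarter-note beat = 60000 / BPM = 60000 / 97 ms
Whole note = 4 × quarter note
Duration = 4 × 60000 / 97 = 240000 / 97
= 2474.2 ms


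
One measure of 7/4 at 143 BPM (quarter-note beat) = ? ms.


Quarter-note beat duration = 60000 / 143 ms
Beats per measure (7/4) = 7
One measure = 7 × 60000 / 143 = 420000 / 143 ms
= 2937.1 ms


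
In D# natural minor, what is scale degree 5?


Natural minor scale pattern: W-H-W-W-H-W-W (2-1-2-2-1-2-2 semitones)
Starting from D#:
  D# + 2 semitones → E#
  E# + 1 semitone → F#
  F# + 2 semitones → G#
  G# + 2 semitones → A#
  A# + 1 semitone → B
  B + 2 semitones → C#
  C# + 2 semitones → D#
Scale: D# E# F# G# A# B C#
Degree 5 = A#


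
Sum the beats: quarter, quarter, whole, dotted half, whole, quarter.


Beat values:
  quarter = 1 beat
  quarter = 1 beat
  whole = 4 beats
  dotted half = 3 beats
  whole = 4 beats
  quarter = 1 beat
Sum = 1 + 1 + 4 + 3 + 4 + 1
= 14 beats


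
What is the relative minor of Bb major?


The relative minor shares the major's key signature and starts on its 6th degree
6th degree = a major 6th above the tonic; a major 6th above Bb is G
→ relative minor of Bb major is G minor
= G minor


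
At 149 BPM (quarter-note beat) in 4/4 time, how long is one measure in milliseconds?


Reasoning:
Quarter-note beat duration = 60000 / 149 ms
Beats per measure (4/4) = 4
One measure = 4 × 60000 / 149 = 240000 / 149 ms
= 1610.7 ms


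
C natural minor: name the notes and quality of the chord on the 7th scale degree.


Step by step:
C natural minor scale: C D Eb F G Ab Bb
Diatonic triad on degree 7 stacks scale notes 7, 2, 4: Bb D F
Bb→D = 4 semitones; Bb→F = 7 semitones → major triad
= Bb D F (major)


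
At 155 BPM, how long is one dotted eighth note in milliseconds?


Solution.
One quarter-note beat = 60000 / BPM = 60000 / 155 ms
Dotted eighth note = 3/4 × quarter note
Duration = 3/4 × 60000 / 155 = 45000 / 155
= 290.3 ms


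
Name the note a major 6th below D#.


A 6th spans 6 letter names, so from D we land on F
A major 6th = 9 semitones below D#
Spell F at that pitch: F#
= F#


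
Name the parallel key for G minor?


Parallel keys share the same tonic but differ in mode
G minor → parallel is G major
= G major


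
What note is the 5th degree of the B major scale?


Reasoning:
Major scale pattern: W-W-H-W-W-W-H (2-2-1-2-2-2-1 semitones)
Starting from B:
  B + 2 semitones → C#
  C# + 2 semitones → D#
  D# + 1 semitone → E
  E + 2 semitones → F#
  F# + 2 semitones → G#
  G# + 2 semitones → A#
  A# + 1 semitone → B
Scale: B C# D# E F# G# A#
Degree 5 = F#


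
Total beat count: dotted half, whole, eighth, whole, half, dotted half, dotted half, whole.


Working:
Beat values:
  dotted half = 3 beats
  whole = 4 beats
  eighth = 0.5 beats
  whole = 4 beats
  half = 2 beats
  dotted half = 3 beats
  dotted half = 3 beats
  whole = 4 beats
Sum = 3 + 4 + 0.5 + 4 + 2 + 3 + 3 + 4
= 23.5 beats


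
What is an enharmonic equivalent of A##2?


Let's work it out.
Enharmonic notes sound the same pitch but are spelled with different letter names
A## and B name the same pitch class
= B2


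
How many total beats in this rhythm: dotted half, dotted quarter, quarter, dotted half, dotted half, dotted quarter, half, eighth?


Beat values:
  dotted half = 3 beats
  dotted quarter = 1.5 beats
  quarter = 1 beat
  dotted half = 3 beats
  dotted half = 3 beats
  dotted quarter = 1.5 beats
  half = 2 beats
  eighth = 0.5 beats
Sum = 3 + 1.5 + 1 + 3 + 3 + 1.5 + 2 + 0.5
= 15.5 beats


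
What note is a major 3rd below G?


Let's work it out.
A 3rd spans 3 letter names, so from G we land on E
A major 3rd = 4 semitones below G
Spell E at that pitch: Eb
= Eb


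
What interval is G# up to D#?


Let's work it out.
Letter names: G → D spans 5 letter names → a 5th
Semitones: G# → D# = 7 half-steps
A 5th of 7 semitones is a perfect 5th
= perfect 5th


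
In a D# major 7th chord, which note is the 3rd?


Let's work it out.
Major 7th chord = root + major 3rd + perfect 5th + major 7th
Seventh chords stack in thirds, so the letter names are D-F-A-C
Root: D#
Major 3rd above D#: F##
Perfect 5th above D#: A#
Major 7th above D#: C##
The 3rd = F##


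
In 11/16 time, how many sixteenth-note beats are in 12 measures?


Step by step:
Time signature 11/16: the bottom number 16 means the sixteenth note gets one count
The top number 11 means 11 sixteenth-note beats per measure
Total = 11 × 12 measures
= 132 sixteenth-note beats


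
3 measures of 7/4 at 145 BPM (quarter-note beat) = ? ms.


Quarter-note beat duration = 60000 / 145 ms
Beats per measure (7/4) = 7
One measure = 7 × 60000 / 145 = 420000 / 145 ms
3 measures = 3 × 420000 / 145 = 1260000 / 145
= 8689.7 ms


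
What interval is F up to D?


Letter names: F → D spans 6 letter names → a 6th
Semitones: F → D = 9 half-steps
A 6th of 9 semitones is a major 6th
= major 6th


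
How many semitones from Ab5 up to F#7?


Working:
Absolute semitone position = octave×12 + chromatic position
Ab5: 5×12 + 8 = 68
F#7: 7×12 + 6 = 90
Difference = 90 - 68 = 22
= 22 semitones


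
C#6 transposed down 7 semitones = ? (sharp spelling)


Reasoning:
C#6: chromatic position 1 in octave 6 → absolute = 6×12 + 1 = 73
Transpose down 7: 73 - 7 = 66
66 = 5×12 + 6 → F# in octave 5
Result = F#5


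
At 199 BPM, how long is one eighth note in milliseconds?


Working:
One quarter-note beat = 60000 / BPM = 60000 / 199 ms
Eighth note = 1/2 × quarter note
Duration = 1/2 × 60000 / 199 = 30000 / 199
= 150.8 ms


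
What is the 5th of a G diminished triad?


Working:
Diminished triad = root + minor 3rd (3 semitones) + diminished 5th (6 semitones)
A triad on G stacks thirds, so the chord tones use letter names G-B-D
Root: G
Minor 3rd above G: Bb
Diminished 5th above G: Db
The 5th = Db


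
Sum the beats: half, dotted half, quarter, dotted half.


Step by step:
Beat values:
  half = 2 beats
  dotted half = 3 beats
  quarter = 1 beat
  dotted half = 3 beats
Sum = 2 + 3 + 1 + 3
= 9 beats


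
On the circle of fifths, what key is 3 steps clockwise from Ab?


Each clockwise step on the circle of fifths moves up a perfect 5th
From Ab: Ab → Eb → Bb → F
= F


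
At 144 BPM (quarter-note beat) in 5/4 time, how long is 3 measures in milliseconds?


Working:
Quarter-note beat duration = 60000 / 144 ms
Beats per measure (5/4) = 5
One measure = 5 × 60000 / 144 = 300000 / 144 ms
3 measures = 3 × 300000 / 144 = 900000 / 144
= 6250.0 ms


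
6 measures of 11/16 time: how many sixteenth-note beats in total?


Time signature 11/16: the bottom number 16 means the sixteenth note gets one count
The top number 11 means 11 sixteenth-note beats per measure
Total = 11 × 6 measures
= 66 sixteenth-note beats


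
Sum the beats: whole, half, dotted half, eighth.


Let's work it out.
Beat values:
  whole = 4 beats
  half = 2 beats
  dotted half = 3 beats
  eighth = 0.5 beats
Sum = 4 + 2 + 3 + 0.5
= 9.5 beats


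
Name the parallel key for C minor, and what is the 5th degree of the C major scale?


Solution.
Parallel keys share the same tonic but differ in mode
C minor → parallel is C major
C major scale: C D E F G A B
= C major; 5th degree = G


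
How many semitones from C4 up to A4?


Let's work it out.
Absolute semitone position = octave×12 + chromatic position
C4: 4×12 + 0 = 48
A4: 4×12 + 9 = 57
Difference = 57 - 48 = 9
= 9 semitones


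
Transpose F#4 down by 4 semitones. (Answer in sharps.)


Working:
F#4: chromatic position 6 in octave 4 → absolute = 4×12 + 6 = 54
Transpose down 4: 54 - 4 = 50
50 = 4×12 + 2 → D in octave 4
Result = D4


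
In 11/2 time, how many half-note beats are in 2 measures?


Let's work it out.
Time signature 11/2: the bottom number 2 means the half note gets one count
The top number 11 means 11 half-note beats per measure
Total = 11 × 2 measures
= 22 half-note beats


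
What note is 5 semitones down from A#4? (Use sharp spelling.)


Step by step:
A#4: chromatic position 10 in octave 4 → absolute = 4×12 + 10 = 58
Transpose down 5: 58 - 5 = 53
53 = 4×12 + 5 → F in octave 4
Result = F4


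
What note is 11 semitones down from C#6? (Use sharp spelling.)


Working:
C#6: chromatic position 1 in octave 6 → absolute = 6×12 + 1 = 73
Transpose down 11: 73 - 11 = 62
62 = 5×12 + 2 → D in octave 5
Result = D5


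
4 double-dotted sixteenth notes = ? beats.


Step by step:
Base sixteenth note = 1/4 beats
Dot 1 adds half the previous value: +1/8
Dot 2 adds half the previous value: +1/16
One double-dotted sixteenth = 1/4 + 1/8 + 1/16 = 7/16
4 of them = 4 × 7/16 = 7/4
= 7/4 beats


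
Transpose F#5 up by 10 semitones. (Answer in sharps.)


Let's work it out.
F#5: chromatic position 6 in octave 5 → absolute = 5×12 + 6 = 66
Transpose up 10: 66 + 10 = 76
76 = 6×12 + 4 → E in octave 6
Result = E6


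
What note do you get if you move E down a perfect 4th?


Let's work it out.
perfect 4th: 4 letter names, 5 semitones
Letter: E - 3 → B
Pitch: E - 5 semitones, spelled as a B → B
= B


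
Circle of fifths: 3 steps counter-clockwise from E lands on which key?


Let's work it out.
Each counter-clockwise step moves down a perfect 5th (= up a perfect 4th)
From E: E → A → D → G
= G


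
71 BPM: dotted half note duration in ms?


Step by step:
One quarter-note beat = 60000 / BPM = 60000 / 71 ms
Dotted half note = 3 × quarter note
Duration = 3 × 60000 / 71 = 180000 / 71
= 2535.2 ms


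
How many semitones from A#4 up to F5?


Step by step:
Absolute semitone position = octave×12 + chromatic position
A#4: 4×12 + 10 = 58
F5: 5×12 + 5 = 65
Difference = 65 - 58 = 7
= 7 semitones


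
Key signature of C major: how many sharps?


Solution.
Sharp major keys follow the circle of fifths: C(0), G(1), D(2), A(3), E(4), B(5), F#(6), C#(7)
C major has 0 sharps
= 0 sharps


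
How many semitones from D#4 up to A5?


Reasoning:
Absolute semitone position = octave×12 + chromatic position
D#4: 4×12 + 3 = 51
A5: 5×12 + 9 = 69
Difference = 69 - 51 = 18
= 18 semitones


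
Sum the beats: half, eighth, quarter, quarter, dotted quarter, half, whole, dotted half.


Solution.
Beat values:
  half = 2 beats
  eighth = 0.5 beats
  quarter = 1 beat
  quarter = 1 beat
  dotted quarter = 1.5 beats
  half = 2 beats
  whole = 4 beats
  dotted half = 3 beats
Sum = 2 + 0.5 + 1 + 1 + 1.5 + 2 + 4 + 3
= 15 beats


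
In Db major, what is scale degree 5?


Major scale pattern: W-W-H-W-W-W-H (2-2-1-2-2-2-1 semitones)
Starting from Db:
  Db + 2 semitones → Eb
  Eb + 2 semitones → F
  F + 1 semitone → Gb
  Gb + 2 semitones → Ab
  Ab + 2 semitones → Bb
  Bb + 2 semitones → C
  C + 1 semitone → Db
Scale: Db Eb F Gb Ab Bb C
Degree 5 = Ab


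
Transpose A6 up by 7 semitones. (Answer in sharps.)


Reasoning:
A6: chromatic position 9 in octave 6 → absolute = 6×12 + 9 = 81
Transpose up 7: 81 + 7 = 88
88 = 7×12 + 4 → E in octave 7
Result = E7


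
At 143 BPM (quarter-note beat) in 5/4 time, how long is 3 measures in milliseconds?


Quarter-note beat duration = 60000 / 143 ms
Beats per measure (5/4) = 5
One measure = 5 × 60000 / 143 = 300000 / 143 ms
3 measures = 3 × 300000 / 143 = 900000 / 143
= 6293.7 ms


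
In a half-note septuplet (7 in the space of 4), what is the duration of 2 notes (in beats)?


Working:
Septuplet: 7 notes occupy the space of 4 half notes
Space = 4 × 2 = 8 beats
Each septuplet note = 8 / 7 = 8/7 beats
2 notes = 2 × 8/7 = 16/7
= 16/7 beats


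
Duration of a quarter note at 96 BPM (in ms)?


One quarter-note beat = 60000 / BPM = 60000 / 96 ms
Duration = 60000 / 96
= 625.0 ms


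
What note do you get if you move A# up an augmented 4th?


Working:
augmented 4th: 4 letter names, 6 semitones
Letter: A + 3 → D
Pitch: A# + 6 semitones, spelled as a D → D##
= D##


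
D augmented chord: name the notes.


Augmented triad = root + major 3rd (4 semitones) + augmented 5th (8 semitones)
A triad on D stacks thirds, so the chord tones use letter names D-F-A
Root: D
Major 3rd above D: F#
Augmented 5th above D: A#
Chord = D F# A#


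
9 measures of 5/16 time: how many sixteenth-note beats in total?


Solution.
Time signature 5/16: the bottom number 16 means the sixteenth note gets one count
The top number 5 means 5 sixteenth-note beats per measure
Total = 5 × 9 measures
= 45 sixteenth-note beats


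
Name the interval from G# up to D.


Solution.
Letter names: G → D spans 5 letter names → a 5th
Semitones: G# → D = 6 half-steps
A 5th of 6 semitones is a diminished 5th
= diminished 5th


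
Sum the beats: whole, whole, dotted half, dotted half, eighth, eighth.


Reasoning:
Beat values:
  whole = 4 beats
  whole = 4 beats
  dotted half = 3 beats
  dotted half = 3 beats
  eighth = 0.5 beats
  eighth = 0.5 beats
Sum = 4 + 4 + 3 + 3 + 0.5 + 0.5
= 15 beats


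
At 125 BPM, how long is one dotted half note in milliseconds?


One quarter-note beat = 60000 / BPM = 60000 / 125 ms
Dotted half note = 3 × quarter note
Duration = 3 × 60000 / 125 = 180000 / 125
= 1440.0 ms


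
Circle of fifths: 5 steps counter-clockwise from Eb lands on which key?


Step by step:
Each counter-clockwise step moves down a perfect 5th (= up a perfect 4th)
From Eb: Eb → Ab → Db → F#/Gb → B → E
= E


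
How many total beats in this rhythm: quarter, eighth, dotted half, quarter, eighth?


Step by step:
Beat values:
  quarter = 1 beat
  eighth = 0.5 beats
  dotted half = 3 beats
  quarter = 1 beat
  eighth = 0.5 beats
Sum = 1 + 0.5 + 3 + 1 + 0.5
= 6 beats


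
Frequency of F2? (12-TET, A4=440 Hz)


Step by step:
f = 440 × 2^(n/12) where n = semitones from A4
F2: -28 semitones from A4
f = 440 × 2^(-28/12)
f = 87.31 Hz


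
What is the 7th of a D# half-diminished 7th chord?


Working:
Half-diminished 7th chord = root + minor 3rd + diminished 5th + minor 7th
Seventh chords stack in thirds, so the letter names are D-F-A-C
Root: D#
Minor 3rd above D#: F#
Diminished 5th above D#: A
Minor 7th above D#: C#
The 7th = C#


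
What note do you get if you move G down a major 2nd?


Solution.
major 2nd: 2 letter names, 2 semitones
Letter: G - 1 → F
Pitch: G - 2 semitones, spelled as an F → F
= F


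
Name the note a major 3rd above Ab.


Solution.
A 3rd spans 3 letter names, so from A we land on C
A major 3rd = 4 semitones above Ab
Spell C at that pitch: C
= C


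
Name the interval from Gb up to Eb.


Reasoning:
Letter names: G → E spans 6 letter names → a 6th
Semitones: Gb → Eb = 9 half-steps
A 6th of 9 semitones is a major 6th
= major 6th


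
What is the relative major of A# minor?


Step by step:
The relative major shares the key signature and is a minor 3rd above the minor tonic
A minor 3rd above A# is C#
→ relative major of A# minor is C# major
= C# major


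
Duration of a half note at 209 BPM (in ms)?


One quarter-note beat = 60000 / BPM = 60000 / 209 ms
Half note = 2 × quarter note
Duration = 2 × 60000 / 209 = 120000 / 209
= 574.2 ms


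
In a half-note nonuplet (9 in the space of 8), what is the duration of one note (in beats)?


Nonuplet: 9 notes occupy the space of 8 half notes
Space = 8 × 2 = 16 beats
Each nonuplet note = 16 / 9 = 16/9 beats
= 16/9 beats


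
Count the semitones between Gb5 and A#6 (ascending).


Absolute semitone position = octave×12 + chromatic position
Gb5: 5×12 + 6 = 66
A#6: 6×12 + 10 = 82
Difference = 82 - 66 = 16
= 16 semitones


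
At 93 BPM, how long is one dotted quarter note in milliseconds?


Step by step:
One quarter-note beat = 60000 / BPM = 60000 / 93 ms
Dotted quarter note = 3/2 × quarter note
Duration = 3/2 × 60000 / 93 = 90000 / 93
= 967.7 ms


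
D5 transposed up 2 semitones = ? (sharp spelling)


Let's work it out.
D5: chromatic position 2 in octave 5 → absolute = 5×12 + 2 = 62
Transpose up 2: 62 + 2 = 64
64 = 5×12 + 4 → E in octave 5
Result = E5


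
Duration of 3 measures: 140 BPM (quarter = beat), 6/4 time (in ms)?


Let's work it out.
Quarter-note beat duration = 60000 / 140 ms
Beats per measure (6/4) = 6
One measure = 6 × 60000 / 140 = 360000 / 140 ms
3 measures = 3 × 360000 / 140 = 1080000 / 140
= 7714.3 ms


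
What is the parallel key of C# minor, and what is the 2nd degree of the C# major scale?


Parallel keys share the same tonic but differ in mode
C# minor → parallel is C# major
C# major scale: C# D# E# F# G# A# B#
= C# major; 2nd degree = D#


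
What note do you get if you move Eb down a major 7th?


Solution.
major 7th: 7 letter names, 11 semitones
Letter: E - 6 → F
Pitch: Eb - 11 semitones, spelled as an F → Fb
= Fb


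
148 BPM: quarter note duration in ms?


Reasoning:
One quarter-note beat = 60000 / BPM = 60000 / 148 ms
Duration = 60000 / 148
= 405.4 ms


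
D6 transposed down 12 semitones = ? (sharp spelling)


D6: chromatic position 2 in octave 6 → absolute = 6×12 + 2 = 74
Transpose down 12: 74 - 12 = 62
62 = 5×12 + 2 → D in octave 5
Result = D5


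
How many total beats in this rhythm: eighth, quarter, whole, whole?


Let's work it out.
Beat values:
  eighth = 0.5 beats
  quarter = 1 beat
  whole = 4 beats
  whole = 4 beats
Sum = 0.5 + 1 + 4 + 4
= 9.5 beats


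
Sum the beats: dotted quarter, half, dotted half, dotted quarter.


Let's work it out.
Beat values:
  dotted quarter = 1.5 beats
  half = 2 beats
  dotted half = 3 beats
  dotted quarter = 1.5 beats
Sum = 1.5 + 2 + 3 + 1.5
= 8 beats


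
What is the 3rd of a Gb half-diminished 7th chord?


Working:
Half-diminished 7th chord = root + minor 3rd + diminished 5th + minor 7th
Seventh chords stack in thirds, so the letter names are G-B-D-F
Root: Gb
Minor 3rd above Gb: Bbb
Diminished 5th above Gb: Dbb
Minor 7th above Gb: Fb
The 3rd = Bbb


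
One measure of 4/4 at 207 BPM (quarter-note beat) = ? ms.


Reasoning:
Quarter-note beat duration = 60000 / 207 ms
Beats per measure (4/4) = 4
One measure = 4 × 60000 / 207 = 240000 / 207 ms
= 1159.4 ms


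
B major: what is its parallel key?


Reasoning:
Parallel keys share the same tonic but differ in mode
B major → parallel is B minor
= B minor


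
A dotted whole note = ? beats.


Step by step:
Base whole note = 4 beats
Dot 1 adds half the previous value: +2
One dotted whole = 4 + 2 = 6
= 6 beats


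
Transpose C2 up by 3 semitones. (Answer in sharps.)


Working:
C2: chromatic position 0 in octave 2 → absolute = 2×12 + 0 = 24
Transpose up 3: 24 + 3 = 27
27 = 2×12 + 3 → D# in octave 2
Result = D#2


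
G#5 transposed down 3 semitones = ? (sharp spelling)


Reasoning:
G#5: chromatic position 8 in octave 5 → absolute = 5×12 + 8 = 68
Transpose down 3: 68 - 3 = 65
65 = 5×12 + 5 → F in octave 5
Result = F5


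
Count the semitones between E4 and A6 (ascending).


Absolute semitone position = octave×12 + chromatic position
E4: 4×12 + 4 = 52
A6: 6×12 + 9 = 81
Difference = 81 - 52 = 29
= 29 semitones


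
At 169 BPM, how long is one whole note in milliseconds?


Step by step:
One quarter-note beat = 60000 / BPM = 60000 / 169 ms
Whole note = 4 × quarter note
Duration = 4 × 60000 / 169 = 240000 / 169
= 1420.1 ms


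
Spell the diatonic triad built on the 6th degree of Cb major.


Step by step:
Cb major scale: Cb Db Eb Fb Gb Ab Bb
Diatonic triad on degree 6 stacks scale notes 6, 1, 3: Ab Cb Eb
Ab→Cb = 3 semitones; Ab→Eb = 7 semitones → minor triad
= Ab Cb Eb (minor)


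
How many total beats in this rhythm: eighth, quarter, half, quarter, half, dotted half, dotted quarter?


Beat values:
  eighth = 0.5 beats
  quarter = 1 beat
  half = 2 beats
  quarter = 1 beat
  half = 2 beats
  dotted half = 3 beats
  dotted quarter = 1.5 beats
Sum = 0.5 + 1 + 2 + 1 + 2 + 3 + 1.5
= 11 beats


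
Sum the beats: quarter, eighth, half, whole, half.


Solution.
Beat values:
  quarter = 1 beat
  eighth = 0.5 beats
  half = 2 beats
  whole = 4 beats
  half = 2 beats
Sum = 1 + 0.5 + 2 + 4 + 2
= 9.5 beats


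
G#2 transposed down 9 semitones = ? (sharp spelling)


Working:
G#2: chromatic position 8 in octave 2 → absolute = 2×12 + 8 = 32
Transpose down 9: 32 - 9 = 23
23 = 1×12 + 11 → B in octave 1
Result = B1


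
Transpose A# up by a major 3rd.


Step by step:
major 3rd: 3 letter names, 4 semitones
Letter: A + 2 → C
Pitch: A# + 4 semitones, spelled as a C → C##
= C##


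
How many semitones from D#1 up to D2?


Reasoning:
Absolute semitone position = octave×12 + chromatic position
D#1: 1×12 + 3 = 15
D2: 2×12 + 2 = 26
Difference = 26 - 15 = 11
= 11 semitones


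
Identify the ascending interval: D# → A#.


Reasoning:
Letter names: D → A spans 5 letter names → a 5th
Semitones: D# → A# = 7 half-steps
A 5th of 7 semitones is a perfect 5th
= perfect 5th


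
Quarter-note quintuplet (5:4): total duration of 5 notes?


Let's work it out.
Quintuplet: 5 notes occupy the space of 4 quarter notes
Space = 4 × 1 = 4 beats
Each quintuplet note = 4 / 5 = 4/5 beats
5 notes = 5 × 4/5 = 4
= 4 beats


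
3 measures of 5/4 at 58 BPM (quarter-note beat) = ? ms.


Solution.
Quarter-note beat duration = 60000 / 58 ms
Beats per measure (5/4) = 5
One measure = 5 × 60000 / 58 = 300000 / 58 ms
3 measures = 3 × 300000 / 58 = 900000 / 58
= 15517.2 ms


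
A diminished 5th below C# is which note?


Let's work it out.
A 5th spans 5 letter names, so from C we land on F
A diminished 5th = 6 semitones below C#
Spell F at that pitch: F##
= F##


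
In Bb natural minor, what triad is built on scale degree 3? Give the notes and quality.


Bb natural minor scale: Bb C Db Eb F Gb Ab
Diatonic triad on degree 3 stacks scale notes 3, 5, 7: Db F Ab
Db→F = 4 semitones; Db→Ab = 7 semitones → major triad
= Db F Ab (major)


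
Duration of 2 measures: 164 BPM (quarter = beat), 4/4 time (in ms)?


Quarter-note beat duration = 60000 / 164 ms
Beats per measure (4/4) = 4
One measure = 4 × 60000 / 164 = 240000 / 164 ms
2 measures = 2 × 240000 / 164 = 480000 / 164
= 2926.8 ms


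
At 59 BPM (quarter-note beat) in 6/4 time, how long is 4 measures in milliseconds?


Working:
Quarter-note beat duration = 60000 / 59 ms
Beats per measure (6/4) = 6
One measure = 6 × 60000 / 59 = 360000 / 59 ms
4 measures = 4 × 360000 / 59 = 1440000 / 59
= 24406.8 ms


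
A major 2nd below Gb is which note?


A 2nd spans 2 letter names, so from G we land on F
A major 2nd = 2 semitones below Gb
Spell F at that pitch: Fb
= Fb


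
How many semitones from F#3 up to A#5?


Reasoning:
Absolute semitone position = octave×12 + chromatic position
F#3: 3×12 + 6 = 42
A#5: 5×12 + 10 = 70
Difference = 70 - 42 = 28
= 28 semitones


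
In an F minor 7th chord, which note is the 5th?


Minor 7th chord = root + minor 3rd + perfect 5th + minor 7th
Seventh chords stack in thirds, so the letter names are F-A-C-E
Root: F
Minor 3rd above F: Ab
Perfect 5th above F: C
Minor 7th above F: Eb
The 5th = C


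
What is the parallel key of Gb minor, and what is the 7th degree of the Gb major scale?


Reasoning:
Parallel keys share the same tonic but differ in mode
Gb minor → parallel is Gb major
Gb major scale: Gb Ab Bb Cb Db Eb F
= Gb major; 7th degree = F


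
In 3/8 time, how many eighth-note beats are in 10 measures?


Let's work it out.
Time signature 3/8: the bottom number 8 means the eighth note gets one count
The top number 3 means 3 eighth-note beats per measure
Total = 3 × 10 measures
= 30 eighth-note beats


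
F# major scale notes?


Solution.
Major scale pattern: W-W-H-W-W-W-H (2-2-1-2-2-2-1 semitones)
Starting from F#:
  F# + 2 semitones → G#
  G# + 2 semitones → A#
  A# + 1 semitone → B
  B + 2 semitones → C#
  C# + 2 semitones → D#
  D# + 2 semitones → E#
  E# + 1 semitone → F#
Scale = F# G# A# B C# D# E#


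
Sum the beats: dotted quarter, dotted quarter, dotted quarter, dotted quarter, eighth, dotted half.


Solution.
Beat values:
  dotted quarter = 1.5 beats
  dotted quarter = 1.5 beats
  dotted quarter = 1.5 beats
  dotted quarter = 1.5 beats
  eighth = 0.5 beats
  dotted half = 3 beats
Sum = 1.5 + 1.5 + 1.5 + 1.5 + 0.5 + 3
= 9.5 beats


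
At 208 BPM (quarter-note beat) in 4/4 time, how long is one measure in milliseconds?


Reasoning:
Quarter-note beat duration = 60000 / 208 ms
Beats per measure (4/4) = 4
One measure = 4 × 60000 / 208 = 240000 / 208 ms
= 1153.8 ms


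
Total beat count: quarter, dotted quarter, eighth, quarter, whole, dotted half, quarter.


Step by step:
Beat values:
  quarter = 1 beat
  dotted quarter = 1.5 beats
  eighth = 0.5 beats
  quarter = 1 beat
  whole = 4 beats
  dotted half = 3 beats
  quarter = 1 beat
Sum = 1 + 1.5 + 0.5 + 1 + 4 + 3 + 1
= 12 beats


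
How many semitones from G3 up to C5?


Absolute semitone position = octave×12 + chromatic position
G3: 3×12 + 7 = 43
C5: 5×12 + 0 = 60
Difference = 60 - 43 = 17
= 17 semitones


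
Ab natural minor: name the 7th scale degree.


Natural minor scale pattern: W-H-W-W-H-W-W (2-1-2-2-1-2-2 semitones)
Starting from Ab:
  Ab + 2 semitones → Bb
  Bb + 1 semitone → Cb
  Cb + 2 semitones → Db
  Db + 2 semitones → Eb
  Eb + 1 semitone → Fb
  Fb + 2 semitones → Gb
  Gb + 2 semitones → Ab
Scale: Ab Bb Cb Db Eb Fb Gb
Degree 7 = Gb


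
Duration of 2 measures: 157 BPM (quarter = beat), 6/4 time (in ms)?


Let's work it out.
Quarter-note beat duration = 60000 / 157 ms
Beats per measure (6/4) = 6
One measure = 6 × 60000 / 157 = 360000 / 157 ms
2 measures = 2 × 360000 / 157 = 720000 / 157
= 4586.0 ms


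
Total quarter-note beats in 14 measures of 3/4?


Solution.
Time signature 3/4: the bottom number 4 means the quarter note gets one count
The top number 3 means 3 quarter-note beats per measure
Total = 3 × 14 measures
= 42 quarter-note beats


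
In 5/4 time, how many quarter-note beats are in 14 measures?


Let's work it out.
Time signature 5/4: the bottom number 4 means the quarter note gets one count
The top number 5 means 5 quarter-note beats per measure
Total = 5 × 14 measures
= 70 quarter-note beats


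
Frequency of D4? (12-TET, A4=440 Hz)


f = 440 × 2^(n/12) where n = semitones from A4
D4: -7 semitones from A4
f = 440 × 2^(-7/12)
f = 293.66 Hz


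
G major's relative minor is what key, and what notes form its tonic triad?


Working:
The relative minor shares the major's key signature and starts on its 6th degree
6th degree = a major 6th above the tonic; a major 6th above G is E
→ relative minor of G major is E minor
Tonic triad of E minor = root + minor 3rd + perfect 5th = E G B
= E minor; triad = E G B


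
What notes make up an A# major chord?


Major triad = root + major 3rd (4 semitones) + perfect 5th (7 semitones)
A triad on A# stacks thirds, so the chord tones use letter names A-C-E
Root: A#
Major 3rd above A#: C##
Perfect 5th above A#: E#
Chord = A# C## E#


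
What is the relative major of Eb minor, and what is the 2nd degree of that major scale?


The relative major shares the key signature and is a minor 3rd above the minor tonic
A minor 3rd above Eb is Gb
→ relative major of Eb minor is Gb major
Gb major scale: Gb Ab Bb Cb Db Eb F
= Gb major; 2nd degree = Ab


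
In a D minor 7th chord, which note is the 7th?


Solution.
Minor 7th chord = root + minor 3rd + perfect 5th + minor 7th
Seventh chords stack in thirds, so the letter names are D-F-A-C
Root: D
Minor 3rd above D: F
Perfect 5th above D: A
Minor 7th above D: C
The 7th = C


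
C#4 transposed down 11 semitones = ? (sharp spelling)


Working:
C#4: chromatic position 1 in octave 4 → absolute = 4×12 + 1 = 49
Transpose down 11: 49 - 11 = 38
38 = 3×12 + 2 → D in octave 3
Result = D3


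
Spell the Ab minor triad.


Reasoning:
Minor triad = root + minor 3rd (3 semitones) + perfect 5th (7 semitones)
A triad on Ab stacks thirds, so the chord tones use letter names A-C-E
Root: Ab
Minor 3rd above Ab: Cb
Perfect 5th above Ab: Eb
Chord = Ab Cb Eb


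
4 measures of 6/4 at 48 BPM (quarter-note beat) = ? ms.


Solution.
Quarter-note beat duration = 60000 / 48 ms
Beats per measure (6/4) = 6
One measure = 6 × 60000 / 48 = 360000 / 48 ms
4 measures = 4 × 360000 / 48 = 1440000 / 48
= 30000.0 ms


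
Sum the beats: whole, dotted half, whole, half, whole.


Working:
Beat values:
  whole = 4 beats
  dotted half = 3 beats
  whole = 4 beats
  half = 2 beats
  whole = 4 beats
Sum = 4 + 3 + 4 + 2 + 4
= 17 beats


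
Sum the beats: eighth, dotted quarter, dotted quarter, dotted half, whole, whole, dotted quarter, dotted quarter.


Working:
Beat values:
  eighth = 0.5 beats
  dotted quarter = 1.5 beats
  dotted quarter = 1.5 beats
  dotted half = 3 beats
  whole = 4 beats
  whole = 4 beats
  dotted quarter = 1.5 beats
  dotted quarter = 1.5 beats
Sum = 0.5 + 1.5 + 1.5 + 3 + 4 + 4 + 1.5 + 1.5
= 17.5 beats


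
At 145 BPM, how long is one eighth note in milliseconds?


Solution.
One quarter-note beat = 60000 / BPM = 60000 / 145 ms
Eighth note = 1/2 × quarter note
Duration = 1/2 × 60000 / 145 = 30000 / 145
= 206.9 ms


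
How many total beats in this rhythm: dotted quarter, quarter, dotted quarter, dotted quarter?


Working:
Beat values:
  dotted quarter = 1.5 beats
  quarter = 1 beat
  dotted quarter = 1.5 beats
  dotted quarter = 1.5 beats
Sum = 1.5 + 1 + 1.5 + 1.5
= 5.5 beats


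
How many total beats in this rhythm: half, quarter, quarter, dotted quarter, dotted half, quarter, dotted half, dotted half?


Step by step:
Beat values:
  half = 2 beats
  quarter = 1 beat
  quarter = 1 beat
  dotted quarter = 1.5 beats
  dotted half = 3 beats
  quarter = 1 beat
  dotted half = 3 beats
  dotted half = 3 beats
Sum = 2 + 1 + 1 + 1.5 + 3 + 1 + 3 + 3
= 15.5 beats


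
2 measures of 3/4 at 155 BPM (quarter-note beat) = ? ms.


Let's work it out.
Quarter-note beat duration = 60000 / 155 ms
Beats per measure (3/4) = 3
One measure = 3 × 60000 / 155 = 180000 / 155 ms
2 measures = 2 × 180000 / 155 = 360000 / 155
= 2322.6 ms


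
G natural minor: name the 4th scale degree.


Let's work it out.
Natural minor scale pattern: W-H-W-W-H-W-W (2-1-2-2-1-2-2 semitones)
Starting from G:
  G + 2 semitones → A
  A + 1 semitone → Bb
  Bb + 2 semitones → C
  C + 2 semitones → D
  D + 1 semitone → Eb
  Eb + 2 semitones → F
  F + 2 semitones → G
Scale: G A Bb C D Eb F
Degree 4 = C


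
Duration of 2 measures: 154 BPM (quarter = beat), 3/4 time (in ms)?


Let's work it out.
Quarter-note beat duration = 60000 / 154 ms
Beats per measure (3/4) = 3
One measure = 3 × 60000 / 154 = 180000 / 154 ms
2 measures = 2 × 180000 / 154 = 360000 / 154
= 2337.7 ms


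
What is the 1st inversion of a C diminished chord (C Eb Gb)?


Solution.
Root position: C Eb Gb
1st inversion: move root up an octave
Bass note: Eb
Notes (bottom to top) = Eb Gb C


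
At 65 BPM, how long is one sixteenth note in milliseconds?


Solution.
One quarter-note beat = 60000 / BPM = 60000 / 65 ms
Sixteenth note = 1/4 × quarter note
Duration = 1/4 × 60000 / 65 = 15000 / 65
= 230.8 ms


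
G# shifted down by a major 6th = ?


Let's work it out.
major 6th: 6 letter names, 9 semitones
Letter: G - 5 → B
Pitch: G# - 9 semitones, spelled as a B → B
= B


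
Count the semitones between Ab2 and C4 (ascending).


Working:
Absolute semitone position = octave×12 + chromatic position
Ab2: 2×12 + 8 = 32
C4: 4×12 + 0 = 48
Difference = 48 - 32 = 16
= 16 semitones


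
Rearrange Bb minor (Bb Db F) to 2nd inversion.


Root position: Bb Db F
2nd inversion: move root and 3rd up an octave
Bass note: F
Notes (bottom to top) = F Bb Db


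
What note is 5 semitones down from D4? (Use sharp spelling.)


Solution.
D4: chromatic position 2 in octave 4 → absolute = 4×12 + 2 = 50
Transpose down 5: 50 - 5 = 45
45 = 3×12 + 9 → A in octave 3
Result = A3


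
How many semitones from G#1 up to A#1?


Absolute semitone position = octave×12 + chromatic position
G#1: 1×12 + 8 = 20
A#1: 1×12 + 10 = 22
Difference = 22 - 20 = 2
= 2 semitones


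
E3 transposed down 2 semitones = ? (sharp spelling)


E3: chromatic position 4 in octave 3 → absolute = 3×12 + 4 = 40
Transpose down 2: 40 - 2 = 38
38 = 3×12 + 2 → D in octave 3
Result = D3


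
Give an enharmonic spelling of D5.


Enharmonic notes sound the same pitch but are spelled with different letter names
D and Ebb name the same pitch class
= Ebb5
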